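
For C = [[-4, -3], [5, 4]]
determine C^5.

[[-4, -3], [5, 4]]

C² = I (check: tr C = 0 and det C = -1), so C^5 = C since 5 is odd.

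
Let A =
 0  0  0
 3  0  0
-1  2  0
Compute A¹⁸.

A is strictly triangular, hence nilpotent: A³ = 0, so A¹⁸ = 0.

[[0, 0, 0], [0, 0, 0], [0, 0, 0]]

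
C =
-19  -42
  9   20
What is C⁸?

[[-1529, -3570], [765, 1786]]

tr C = 1 and det C = -2, so the characteristic polynomial is λ² − (1)λ + (-2) with roots 2 and -1.
Eigenvectors give P = [[-2, 7], [1, -3]] with P⁻¹ = [[3, 7], [1, 2]], and C = P·diag(2, -1)·P⁻¹.
Then C⁸ = P·diag(256, 1)·P⁻¹ = [[-512, 7], [256, -3]] · [[3, 7], [1, 2]] = [[-1529, -3570], [765, 1786]].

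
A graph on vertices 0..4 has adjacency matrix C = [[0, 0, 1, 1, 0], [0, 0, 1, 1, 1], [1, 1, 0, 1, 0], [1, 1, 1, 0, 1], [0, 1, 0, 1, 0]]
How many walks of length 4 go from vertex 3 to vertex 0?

13

The number of length-4 walks from vertex 3 to vertex 0 is entry (3,0) of C⁴, where C is the adjacency matrix.
C² = [[2, 2, 1, 1, 1], [2, 3, 1, 2, 1], [1, 1, 3, 2, 2], [1, 2, 2, 4, 1], [1, 1, 2, 1, 2]]
C³ = [[2, 3, 5, 6, 3], [3, 4, 7, 7, 5], [5, 7, 4, 7, 3], [6, 7, 7, 6, 6], [3, 5, 3, 6, 2]]
C⁴ = [[11, 14, 11, 13, 9], [14, 19, 14, 19, 11], [11, 14, 19, 19, 14], [13, 19, 19, 26, 13], [9, 11, 14, 13, 11]]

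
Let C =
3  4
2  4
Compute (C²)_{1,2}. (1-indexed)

28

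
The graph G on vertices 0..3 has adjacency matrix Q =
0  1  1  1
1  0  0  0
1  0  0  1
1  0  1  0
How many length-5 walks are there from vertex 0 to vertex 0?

The number of length-5 walks from vertex 0 to vertex 0 is entry (0,0) of Q⁵, where Q is the adjacency matrix.
Q² = [[3, 0, 1, 1], [0, 1, 1, 1], [1, 1, 2, 1], [1, 1, 1, 2]]
Q³ = [[2, 3, 4, 4], [3, 0, 1, 1], [4, 1, 2, 3], [4, 1, 3, 2]]
Q⁴ = [[11, 2, 6, 6], [2, 3, 4, 4], [6, 4, 7, 6], [6, 4, 6, 7]]
Q⁵ = [[14, 11, 17, 17], [11, 2, 6, 6], [17, 6, 12, 13], [17, 6, 13, 12]]

14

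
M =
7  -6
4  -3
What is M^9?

[[59047, -59046], [39364, -39363]]

tr M = 4 and det M = 3, so the characteristic polynomial is λ² − (4)λ + (3) with roots 3 and 1.
Eigenvectors give P = [[-3, 1], [-2, 1]] with P⁻¹ = [[-1, 1], [-2, 3]], and M = P·diag(3, 1)·P⁻¹.
Then M^9 = P·diag(19683, 1)·P⁻¹ = [[-59049, 1], [-39366, 1]] · [[-1, 1], [-2, 3]] = [[59047, -59046], [39364, -39363]].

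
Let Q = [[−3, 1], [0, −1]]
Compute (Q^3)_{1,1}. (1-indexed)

Q^2 = [[9, −4], [0, 1]]
Q^3 = [[−27, 13], [0, −1]]

−27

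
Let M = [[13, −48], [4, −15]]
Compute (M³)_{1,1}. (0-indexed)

tr M = −2 and det M = −3, so the characteristic polynomial is λ² − (−2)λ + (−3) with roots −3 and 1.
Eigenvectors give P = [[3, 4], [1, 1]] with P⁻¹ = [[−1, 4], [1, −3]], and M = P·diag(−3, 1)·P⁻¹.
Then M³ = P·diag(−27, 1)·P⁻¹ = [[−81, 4], [−27, 1]] · [[−1, 4], [1, −3]] = [[85, −336], [28, −111]].

−111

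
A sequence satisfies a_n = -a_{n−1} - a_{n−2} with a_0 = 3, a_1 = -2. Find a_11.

-1

With companion matrix B = [[-1, -1], [1, 0]], [a_n, a_{n−1}]ᵀ = B·[a_{n−1}, a_{n−2}]ᵀ, so [a_11, a_10]ᵀ = B¹⁰·[a_1, a_0]ᵀ.
B¹⁰ = [[-1, -1], [1, 0]], giving [a_11, a_10]ᵀ = [[-1], [-2]].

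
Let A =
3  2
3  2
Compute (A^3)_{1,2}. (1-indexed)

A^2 = [[15, 10], [15, 10]]
A^3 = [[75, 50], [75, 50]]

50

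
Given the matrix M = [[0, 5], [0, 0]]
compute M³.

[[0, 0], [0, 0]]

M is strictly triangular, hence nilpotent: M² = 0, so M³ = 0.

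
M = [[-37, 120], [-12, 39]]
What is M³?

tr M = 2 and det M = -3, so the characteristic polynomial is λ² − (2)λ + (-3) with roots 3 and -1.
Eigenvectors give P = [[3, 10], [1, 3]] with P⁻¹ = [[-3, 10], [1, -3]], and M = P·diag(3, -1)·P⁻¹.
Then M³ = P·diag(27, -1)·P⁻¹ = [[81, -10], [27, -3]] · [[-3, 10], [1, -3]] = [[-253, 840], [-84, 279]].

[[-253, 840], [-84, 279]]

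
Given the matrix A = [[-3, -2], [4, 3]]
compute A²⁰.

A² = I (check: tr A = 0 and det A = -1), so A²⁰ = I since 20 is even.

[[1, 0], [0, 1]]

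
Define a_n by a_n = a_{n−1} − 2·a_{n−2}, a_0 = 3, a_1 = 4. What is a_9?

With companion matrix T = [[1, −2], [1, 0]], [a_n, a_{n−1}]ᵀ = T·[a_{n−1}, a_{n−2}]ᵀ, so [a_9, a_8]ᵀ = T⁸·[a_1, a_0]ᵀ.
T⁸ = [[−17, 6], [−3, −14]], giving [a_9, a_8]ᵀ = [[−50], [−54]].

−50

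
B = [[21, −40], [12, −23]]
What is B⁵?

tr B = −2 and det B = −3, so the characteristic polynomial is λ² − (−2)λ + (−3) with roots 1 and −3.
Eigenvectors give P = [[2, −5], [1, −3]] with P⁻¹ = [[3, −5], [1, −2]], and B = P·diag(1, −3)·P⁻¹.
Then B⁵ = P·diag(1, −243)·P⁻¹ = [[2, 1215], [1, 729]] · [[3, −5], [1, −2]] = [[1221, −2440], [732, −1463]].

[[1221, −2440], [732, −1463]]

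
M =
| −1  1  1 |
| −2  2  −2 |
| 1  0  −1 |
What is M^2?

[[0, 1, −4], [−4, 2, −4], [−2, 1, 2]]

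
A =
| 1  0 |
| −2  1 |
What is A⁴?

[[1, 0], [−8, 1]]

A = I + N where N = [[0, 0], [−2, 0]] is strictly lower-triangular, so N² = 0.
(I + N)⁴ = I + 4·N = [[1, 0], [−8, 1]].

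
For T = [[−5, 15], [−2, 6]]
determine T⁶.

T² = T (a projection; rank 1, trace 1), so T⁶ = T.

[[−5, 15], [−2, 6]]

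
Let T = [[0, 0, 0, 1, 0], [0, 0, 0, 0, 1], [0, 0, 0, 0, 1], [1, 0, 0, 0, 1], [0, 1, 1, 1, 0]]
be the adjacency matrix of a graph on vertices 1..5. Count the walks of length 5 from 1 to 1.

The number of length-5 walks from vertex 1 to vertex 1 is entry (1,1) of T⁵, where T is the adjacency matrix.
T² = [[1, 0, 0, 0, 1], [0, 1, 1, 1, 0], [0, 1, 1, 1, 0], [0, 1, 1, 2, 0], [1, 0, 0, 0, 3]]
T³ = [[0, 1, 1, 2, 0], [1, 0, 0, 0, 3], [1, 0, 0, 0, 3], [2, 0, 0, 0, 4], [0, 3, 3, 4, 0]]
T⁴ = [[2, 0, 0, 0, 4], [0, 3, 3, 4, 0], [0, 3, 3, 4, 0], [0, 4, 4, 6, 0], [4, 0, 0, 0, 10]]
T⁵ = [[0, 4, 4, 6, 0], [4, 0, 0, 0, 10], [4, 0, 0, 0, 10], [6, 0, 0, 0, 14], [0, 10, 10, 14, 0]]

0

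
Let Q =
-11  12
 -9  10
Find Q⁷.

tr Q = -1 and det Q = -2, so the characteristic polynomial is λ² − (-1)λ + (-2) with roots -2 and 1.
Eigenvectors give P = [[4, 1], [3, 1]] with P⁻¹ = [[1, -1], [-3, 4]], and Q = P·diag(-2, 1)·P⁻¹.
Then Q⁷ = P·diag(-128, 1)·P⁻¹ = [[-512, 1], [-384, 1]] · [[1, -1], [-3, 4]] = [[-515, 516], [-387, 388]].

[[-515, 516], [-387, 388]]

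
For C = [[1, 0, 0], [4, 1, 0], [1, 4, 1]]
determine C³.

C = I + N where N = [[0, 0, 0], [4, 0, 0], [1, 4, 0]] is strictly lower-triangular, so N³ = 0.
(I + N)³ = I + 3·N + 3·N² = [[1, 0, 0], [12, 1, 0], [51, 12, 1]].

[[1, 0, 0], [12, 1, 0], [51, 12, 1]]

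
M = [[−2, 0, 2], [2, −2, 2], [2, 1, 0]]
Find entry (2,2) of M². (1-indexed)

6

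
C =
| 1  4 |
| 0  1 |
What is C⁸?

[[1, 32], [0, 1]]

C = I + N where N = [[0, 4], [0, 0]] is strictly upper-triangular, so N² = 0.
(I + N)⁸ = I + 8·N = [[1, 32], [0, 1]].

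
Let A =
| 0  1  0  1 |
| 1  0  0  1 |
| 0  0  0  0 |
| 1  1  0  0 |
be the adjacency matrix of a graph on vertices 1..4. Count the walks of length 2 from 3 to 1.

0

The number of length-2 walks from vertex 3 to vertex 1 is entry (3,1) of A², where A is the adjacency matrix.
A² = [[2, 1, 0, 1], [1, 2, 0, 1], [0, 0, 0, 0], [1, 1, 0, 2]]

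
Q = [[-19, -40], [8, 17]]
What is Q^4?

tr Q = -2 and det Q = -3, so the characteristic polynomial is λ² − (-2)λ + (-3) with roots -3 and 1.
Eigenvectors give P = [[5, -2], [-2, 1]] with P⁻¹ = [[1, 2], [2, 5]], and Q = P·diag(-3, 1)·P⁻¹.
Then Q^4 = P·diag(81, 1)·P⁻¹ = [[405, -2], [-162, 1]] · [[1, 2], [2, 5]] = [[401, 800], [-160, -319]].

[[401, 800], [-160, -319]]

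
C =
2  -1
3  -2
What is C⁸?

C² = I (check: tr C = 0 and det C = -1), so C⁸ = I since 8 is even.

[[1, 0], [0, 1]]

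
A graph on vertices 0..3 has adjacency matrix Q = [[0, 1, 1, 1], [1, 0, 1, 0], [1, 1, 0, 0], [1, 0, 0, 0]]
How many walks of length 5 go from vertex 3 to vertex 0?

The number of length-5 walks from vertex 3 to vertex 0 is entry (3,0) of Q⁵, where Q is the adjacency matrix.
Q² = [[3, 1, 1, 0], [1, 2, 1, 1], [1, 1, 2, 1], [0, 1, 1, 1]]
Q³ = [[2, 4, 4, 3], [4, 2, 3, 1], [4, 3, 2, 1], [3, 1, 1, 0]]
Q⁴ = [[11, 6, 6, 2], [6, 7, 6, 4], [6, 6, 7, 4], [2, 4, 4, 3]]
Q⁵ = [[14, 17, 17, 11], [17, 12, 13, 6], [17, 13, 12, 6], [11, 6, 6, 2]]

11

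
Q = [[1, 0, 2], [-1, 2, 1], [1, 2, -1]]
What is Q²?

[[3, 4, 0], [-2, 6, -1], [-2, 2, 5]]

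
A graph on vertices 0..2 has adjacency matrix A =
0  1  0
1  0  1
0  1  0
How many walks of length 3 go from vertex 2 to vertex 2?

0

The number of length-3 walks from vertex 2 to vertex 2 is entry (2,2) of A³, where A is the adjacency matrix.
A² = [[1, 0, 1], [0, 2, 0], [1, 0, 1]]
A³ = [[0, 2, 0], [2, 0, 2], [0, 2, 0]]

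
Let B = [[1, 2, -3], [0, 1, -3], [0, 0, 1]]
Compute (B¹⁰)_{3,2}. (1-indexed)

B = I + N where N = [[0, 2, -3], [0, 0, -3], [0, 0, 0]] is strictly upper-triangular, so N³ = 0.
(I + N)¹⁰ = I + 10·N + 45·N² = [[1, 20, -300], [0, 1, -30], [0, 0, 1]].

0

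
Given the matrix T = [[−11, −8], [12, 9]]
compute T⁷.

tr T = −2 and det T = −3, so the characteristic polynomial is λ² − (−2)λ + (−3) with roots −3 and 1.
Eigenvectors give P = [[−1, −2], [1, 3]] with P⁻¹ = [[−3, −2], [1, 1]], and T = P·diag(−3, 1)·P⁻¹.
Then T⁷ = P·diag(−2187, 1)·P⁻¹ = [[2187, −2], [−2187, 3]] · [[−3, −2], [1, 1]] = [[−6563, −4376], [6564, 4377]].

[[−6563, −4376], [6564, 4377]]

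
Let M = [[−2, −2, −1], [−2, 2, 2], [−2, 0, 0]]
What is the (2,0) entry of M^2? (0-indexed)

4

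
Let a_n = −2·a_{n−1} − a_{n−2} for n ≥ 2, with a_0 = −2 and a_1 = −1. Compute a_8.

With companion matrix B = [[−2, −1], [1, 0]], [a_n, a_{n−1}]ᵀ = B·[a_{n−1}, a_{n−2}]ᵀ, so [a_8, a_7]ᵀ = B⁷·[a_1, a_0]ᵀ.
B⁷ = [[−8, −7], [7, 6]], giving [a_8, a_7]ᵀ = [[22], [−19]].

22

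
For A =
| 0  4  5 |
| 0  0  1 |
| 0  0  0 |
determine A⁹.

A is strictly triangular, hence nilpotent: A³ = 0, so A⁹ = 0.

[[0, 0, 0], [0, 0, 0], [0, 0, 0]]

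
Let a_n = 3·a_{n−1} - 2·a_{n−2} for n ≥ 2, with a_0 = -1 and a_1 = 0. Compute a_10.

With companion matrix T = [[3, -2], [1, 0]], [a_n, a_{n−1}]ᵀ = T·[a_{n−1}, a_{n−2}]ᵀ, so [a_10, a_9]ᵀ = T⁹·[a_1, a_0]ᵀ.
T⁹ = [[1023, -1022], [511, -510]], giving [a_10, a_9]ᵀ = [[1022], [510]].

1022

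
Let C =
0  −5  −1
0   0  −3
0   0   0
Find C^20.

[[0, 0, 0], [0, 0, 0], [0, 0, 0]]

C is strictly triangular, hence nilpotent: C^3 = 0, so C^20 = 0.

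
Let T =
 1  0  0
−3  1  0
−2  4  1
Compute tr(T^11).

T = I + N where N = [[0, 0, 0], [−3, 0, 0], [−2, 4, 0]] is strictly lower-triangular, so N^3 = 0.
(I + N)^11 = I + 11·N + 55·N^2 = [[1, 0, 0], [−33, 1, 0], [−682, 44, 1]].

3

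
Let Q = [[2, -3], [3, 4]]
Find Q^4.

Q^2 = [[-5, -18], [18, 7]]
Q^3 = [[-64, -57], [57, -26]]
Q^4 = [[-299, -36], [36, -275]]

[[-299, -36], [36, -275]]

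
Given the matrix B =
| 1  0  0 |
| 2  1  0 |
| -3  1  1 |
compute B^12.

B = I + N where N = [[0, 0, 0], [2, 0, 0], [-3, 1, 0]] is strictly lower-triangular, so N^3 = 0.
(I + N)^12 = I + 12·N + 66·N^2 = [[1, 0, 0], [24, 1, 0], [96, 12, 1]].

[[1, 0, 0], [24, 1, 0], [96, 12, 1]]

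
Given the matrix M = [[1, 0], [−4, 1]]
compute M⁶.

M = I + N where N = [[0, 0], [−4, 0]] is strictly lower-triangular, so N² = 0.
(I + N)⁶ = I + 6·N = [[1, 0], [−24, 1]].

[[1, 0], [−24, 1]]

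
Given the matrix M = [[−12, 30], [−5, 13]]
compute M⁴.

tr M = 1 and det M = −6, so the characteristic polynomial is λ² − (1)λ + (−6) with roots 3 and −2.
Eigenvectors give P = [[2, −3], [1, −1]] with P⁻¹ = [[−1, 3], [−1, 2]], and M = P·diag(3, −2)·P⁻¹.
Then M⁴ = P·diag(81, 16)·P⁻¹ = [[162, −48], [81, −16]] · [[−1, 3], [−1, 2]] = [[−114, 390], [−65, 211]].

[[−114, 390], [−65, 211]]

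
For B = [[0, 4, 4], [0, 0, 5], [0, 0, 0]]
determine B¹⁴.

[[0, 0, 0], [0, 0, 0], [0, 0, 0]]

B is strictly triangular, hence nilpotent: B³ = 0, so B¹⁴ = 0.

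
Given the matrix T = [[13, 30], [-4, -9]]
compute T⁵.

tr T = 4 and det T = 3, so the characteristic polynomial is λ² − (4)λ + (3) with roots 1 and 3.
Eigenvectors give P = [[5, 3], [-2, -1]] with P⁻¹ = [[-1, -3], [2, 5]], and T = P·diag(1, 3)·P⁻¹.
Then T⁵ = P·diag(1, 243)·P⁻¹ = [[5, 729], [-2, -243]] · [[-1, -3], [2, 5]] = [[1453, 3630], [-484, -1209]].

[[1453, 3630], [-484, -1209]]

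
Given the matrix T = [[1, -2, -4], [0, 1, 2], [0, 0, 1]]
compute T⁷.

T = I + N where N = [[0, -2, -4], [0, 0, 2], [0, 0, 0]] is strictly upper-triangular, so N³ = 0.
(I + N)⁷ = I + 7·N + 21·N² = [[1, -14, -112], [0, 1, 14], [0, 0, 1]].

[[1, -14, -112], [0, 1, 14], [0, 0, 1]]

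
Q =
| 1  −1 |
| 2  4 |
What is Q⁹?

[[−18659, −19171], [38342, 38854]]

tr Q = 5 and det Q = 6, so the characteristic polynomial is λ² − (5)λ + (6) with roots 2 and 3.
Eigenvectors give P = [[−1, −1], [1, 2]] with P⁻¹ = [[−2, −1], [1, 1]], and Q = P·diag(2, 3)·P⁻¹.
Then Q⁹ = P·diag(512, 19683)·P⁻¹ = [[−512, −19683], [512, 39366]] · [[−2, −1], [1, 1]] = [[−18659, −19171], [38342, 38854]].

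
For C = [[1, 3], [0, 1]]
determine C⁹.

[[1, 27], [0, 1]]

C = I + N where N = [[0, 3], [0, 0]] is strictly upper-triangular, so N² = 0.
(I + N)⁹ = I + 9·N = [[1, 27], [0, 1]].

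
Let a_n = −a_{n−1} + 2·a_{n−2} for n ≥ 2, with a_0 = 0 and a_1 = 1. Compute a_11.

683

With companion matrix Q = [[−1, 2], [1, 0]], [a_n, a_{n−1}]ᵀ = Q·[a_{n−1}, a_{n−2}]ᵀ, so [a_11, a_10]ᵀ = Q¹⁰·[a_1, a_0]ᵀ.
Q¹⁰ = [[683, −682], [−341, 342]], giving [a_11, a_10]ᵀ = [[683], [−341]].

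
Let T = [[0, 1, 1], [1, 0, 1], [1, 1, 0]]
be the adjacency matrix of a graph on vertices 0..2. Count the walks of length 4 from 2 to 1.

The number of length-4 walks from vertex 2 to vertex 1 is entry (2,1) of T⁴, where T is the adjacency matrix.
T² = [[2, 1, 1], [1, 2, 1], [1, 1, 2]]
T³ = [[2, 3, 3], [3, 2, 3], [3, 3, 2]]
T⁴ = [[6, 5, 5], [5, 6, 5], [5, 5, 6]]

5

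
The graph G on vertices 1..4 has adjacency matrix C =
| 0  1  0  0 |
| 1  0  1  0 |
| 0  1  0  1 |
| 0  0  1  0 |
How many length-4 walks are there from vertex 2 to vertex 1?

0

The number of length-4 walks from vertex 2 to vertex 1 is entry (2,1) of C^4, where C is the adjacency matrix.
C^2 = [[1, 0, 1, 0], [0, 2, 0, 1], [1, 0, 2, 0], [0, 1, 0, 1]]
C^3 = [[0, 2, 0, 1], [2, 0, 3, 0], [0, 3, 0, 2], [1, 0, 2, 0]]
C^4 = [[2, 0, 3, 0], [0, 5, 0, 3], [3, 0, 5, 0], [0, 3, 0, 2]]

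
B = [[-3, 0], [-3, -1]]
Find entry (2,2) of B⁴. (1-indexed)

1

B² = [[9, 0], [12, 1]]
B³ = [[-27, 0], [-39, -1]]
B⁴ = [[81, 0], [120, 1]]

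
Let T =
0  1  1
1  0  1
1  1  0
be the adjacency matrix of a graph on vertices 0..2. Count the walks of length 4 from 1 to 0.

The number of length-4 walks from vertex 1 to vertex 0 is entry (1,0) of T⁴, where T is the adjacency matrix.
T² = [[2, 1, 1], [1, 2, 1], [1, 1, 2]]
T³ = [[2, 3, 3], [3, 2, 3], [3, 3, 2]]
T⁴ = [[6, 5, 5], [5, 6, 5], [5, 5, 6]]

5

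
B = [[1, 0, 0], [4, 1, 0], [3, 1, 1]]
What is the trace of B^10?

3

B = I + N where N = [[0, 0, 0], [4, 0, 0], [3, 1, 0]] is strictly lower-triangular, so N^3 = 0.
(I + N)^10 = I + 10·N + 45·N^2 = [[1, 0, 0], [40, 1, 0], [210, 10, 1]].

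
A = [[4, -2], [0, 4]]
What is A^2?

[[16, -16], [0, 16]]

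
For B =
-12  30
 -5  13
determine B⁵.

tr B = 1 and det B = -6, so the characteristic polynomial is λ² − (1)λ + (-6) with roots -2 and 3.
Eigenvectors give P = [[3, 2], [1, 1]] with P⁻¹ = [[1, -2], [-1, 3]], and B = P·diag(-2, 3)·P⁻¹.
Then B⁵ = P·diag(-32, 243)·P⁻¹ = [[-96, 486], [-32, 243]] · [[1, -2], [-1, 3]] = [[-582, 1650], [-275, 793]].

[[-582, 1650], [-275, 793]]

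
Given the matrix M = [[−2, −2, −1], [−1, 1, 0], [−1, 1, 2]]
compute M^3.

[[−15, −13, −7], [−6, 2, 1], [−8, 12, 11]]

M^2 = [[7, 1, 0], [1, 3, 1], [−1, 5, 5]]
M^3 = [[−15, −13, −7], [−6, 2, 1], [−8, 12, 11]]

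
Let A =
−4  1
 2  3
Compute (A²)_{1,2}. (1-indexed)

−1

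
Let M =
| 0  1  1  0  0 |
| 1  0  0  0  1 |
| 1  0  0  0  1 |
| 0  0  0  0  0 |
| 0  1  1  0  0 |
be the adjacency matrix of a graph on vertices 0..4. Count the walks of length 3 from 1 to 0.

The number of length-3 walks from vertex 1 to vertex 0 is entry (1,0) of M³, where M is the adjacency matrix.
M² = [[2, 0, 0, 0, 2], [0, 2, 2, 0, 0], [0, 2, 2, 0, 0], [0, 0, 0, 0, 0], [2, 0, 0, 0, 2]]
M³ = [[0, 4, 4, 0, 0], [4, 0, 0, 0, 4], [4, 0, 0, 0, 4], [0, 0, 0, 0, 0], [0, 4, 4, 0, 0]]

4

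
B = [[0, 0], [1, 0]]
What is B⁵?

[[0, 0], [0, 0]]

B is strictly triangular, hence nilpotent: B² = 0, so B⁵ = 0.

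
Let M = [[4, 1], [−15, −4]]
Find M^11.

M² = I (check: tr M = 0 and det M = −1), so M^11 = M since 11 is odd.

[[4, 1], [−15, −4]]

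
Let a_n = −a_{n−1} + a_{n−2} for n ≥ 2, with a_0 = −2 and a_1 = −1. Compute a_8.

−5

With companion matrix C = [[−1, 1], [1, 0]], [a_n, a_{n−1}]ᵀ = C·[a_{n−1}, a_{n−2}]ᵀ, so [a_8, a_7]ᵀ = C⁷·[a_1, a_0]ᵀ.
C⁷ = [[−21, 13], [13, −8]], giving [a_8, a_7]ᵀ = [[−5], [3]].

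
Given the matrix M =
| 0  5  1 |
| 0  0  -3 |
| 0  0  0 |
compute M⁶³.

[[0, 0, 0], [0, 0, 0], [0, 0, 0]]

M is strictly triangular, hence nilpotent: M³ = 0, so M⁶³ = 0.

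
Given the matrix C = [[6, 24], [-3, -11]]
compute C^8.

[[-50184, -151320], [18915, 57001]]

tr C = -5 and det C = 6, so the characteristic polynomial is λ² − (-5)λ + (6) with roots -3 and -2.
Eigenvectors give P = [[-8, -3], [3, 1]] with P⁻¹ = [[1, 3], [-3, -8]], and C = P·diag(-3, -2)·P⁻¹.
Then C^8 = P·diag(6561, 256)·P⁻¹ = [[-52488, -768], [19683, 256]] · [[1, 3], [-3, -8]] = [[-50184, -151320], [18915, 57001]].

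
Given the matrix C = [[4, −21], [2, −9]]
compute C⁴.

tr C = −5 and det C = 6, so the characteristic polynomial is λ² − (−5)λ + (6) with roots −2 and −3.
Eigenvectors give P = [[−7, −3], [−2, −1]] with P⁻¹ = [[−1, 3], [2, −7]], and C = P·diag(−2, −3)·P⁻¹.
Then C⁴ = P·diag(16, 81)·P⁻¹ = [[−112, −243], [−32, −81]] · [[−1, 3], [2, −7]] = [[−374, 1365], [−130, 471]].

[[−374, 1365], [−130, 471]]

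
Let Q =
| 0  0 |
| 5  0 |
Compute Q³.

Q is strictly triangular, hence nilpotent: Q² = 0, so Q³ = 0.

[[0, 0], [0, 0]]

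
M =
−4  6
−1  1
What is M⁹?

[[−1534, 3066], [−511, 1021]]

tr M = −3 and det M = 2, so the characteristic polynomial is λ² − (−3)λ + (2) with roots −2 and −1.
Eigenvectors give P = [[3, 2], [1, 1]] with P⁻¹ = [[1, −2], [−1, 3]], and M = P·diag(−2, −1)·P⁻¹.
Then M⁹ = P·diag(−512, −1)·P⁻¹ = [[−1536, −2], [−512, −1]] · [[1, −2], [−1, 3]] = [[−1534, 3066], [−511, 1021]].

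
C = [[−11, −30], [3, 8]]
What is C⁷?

[[−1271, −3810], [381, 1142]]

tr C = −3 and det C = 2, so the characteristic polynomial is λ² − (−3)λ + (2) with roots −1 and −2.
Eigenvectors give P = [[−3, 10], [1, −3]] with P⁻¹ = [[3, 10], [1, 3]], and C = P·diag(−1, −2)·P⁻¹.
Then C⁷ = P·diag(−1, −128)·P⁻¹ = [[3, −1280], [−1, 384]] · [[3, 10], [1, 3]] = [[−1271, −3810], [381, 1142]].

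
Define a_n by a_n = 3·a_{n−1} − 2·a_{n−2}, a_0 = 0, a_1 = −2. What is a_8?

With companion matrix A = [[3, −2], [1, 0]], [a_n, a_{n−1}]ᵀ = A·[a_{n−1}, a_{n−2}]ᵀ, so [a_8, a_7]ᵀ = A⁷·[a_1, a_0]ᵀ.
A⁷ = [[255, −254], [127, −126]], giving [a_8, a_7]ᵀ = [[−510], [−254]].

−510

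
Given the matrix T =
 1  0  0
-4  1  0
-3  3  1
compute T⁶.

[[1, 0, 0], [-24, 1, 0], [-198, 18, 1]]

T = I + N where N = [[0, 0, 0], [-4, 0, 0], [-3, 3, 0]] is strictly lower-triangular, so N³ = 0.
(I + N)⁶ = I + 6·N + 15·N² = [[1, 0, 0], [-24, 1, 0], [-198, 18, 1]].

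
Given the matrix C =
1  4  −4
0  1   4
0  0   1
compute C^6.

C = I + N where N = [[0, 4, −4], [0, 0, 4], [0, 0, 0]] is strictly upper-triangular, so N^3 = 0.
(I + N)^6 = I + 6·N + 15·N^2 = [[1, 24, 216], [0, 1, 24], [0, 0, 1]].

[[1, 24, 216], [0, 1, 24], [0, 0, 1]]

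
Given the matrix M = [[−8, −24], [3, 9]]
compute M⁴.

M² = M (a projection; rank 1, trace 1), so M⁴ = M.

[[−8, −24], [3, 9]]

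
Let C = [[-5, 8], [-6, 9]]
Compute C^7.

tr C = 4 and det C = 3, so the characteristic polynomial is λ² − (4)λ + (3) with roots 3 and 1.
Eigenvectors give P = [[1, -4], [1, -3]] with P⁻¹ = [[-3, 4], [-1, 1]], and C = P·diag(3, 1)·P⁻¹.
Then C^7 = P·diag(2187, 1)·P⁻¹ = [[2187, -4], [2187, -3]] · [[-3, 4], [-1, 1]] = [[-6557, 8744], [-6558, 8745]].

[[-6557, 8744], [-6558, 8745]]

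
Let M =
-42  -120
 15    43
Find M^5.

[[-2232, -6600], [825, 2443]]

tr M = 1 and det M = -6, so the characteristic polynomial is λ² − (1)λ + (-6) with roots -2 and 3.
Eigenvectors give P = [[-3, -8], [1, 3]] with P⁻¹ = [[-3, -8], [1, 3]], and M = P·diag(-2, 3)·P⁻¹.
Then M^5 = P·diag(-32, 243)·P⁻¹ = [[96, -1944], [-32, 729]] · [[-3, -8], [1, 3]] = [[-2232, -6600], [825, 2443]].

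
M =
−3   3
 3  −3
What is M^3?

M^2 = [[18, −18], [−18, 18]]
M^3 = [[−108, 108], [108, −108]]

[[−108, 108], [108, −108]]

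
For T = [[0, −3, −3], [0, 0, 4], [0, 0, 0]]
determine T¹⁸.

T is strictly triangular, hence nilpotent: T³ = 0, so T¹⁸ = 0.

[[0, 0, 0], [0, 0, 0], [0, 0, 0]]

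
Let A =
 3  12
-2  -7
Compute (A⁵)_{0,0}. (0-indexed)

tr A = -4 and det A = 3, so the characteristic polynomial is λ² − (-4)λ + (3) with roots -3 and -1.
Eigenvectors give P = [[-2, -3], [1, 1]] with P⁻¹ = [[1, 3], [-1, -2]], and A = P·diag(-3, -1)·P⁻¹.
Then A⁵ = P·diag(-243, -1)·P⁻¹ = [[486, 3], [-243, -1]] · [[1, 3], [-1, -2]] = [[483, 1452], [-242, -727]].

483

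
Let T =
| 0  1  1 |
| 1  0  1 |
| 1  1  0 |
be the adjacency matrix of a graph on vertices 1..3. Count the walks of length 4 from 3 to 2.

5

The number of length-4 walks from vertex 3 to vertex 2 is entry (3,2) of T^4, where T is the adjacency matrix.
T^2 = [[2, 1, 1], [1, 2, 1], [1, 1, 2]]
T^3 = [[2, 3, 3], [3, 2, 3], [3, 3, 2]]
T^4 = [[6, 5, 5], [5, 6, 5], [5, 5, 6]]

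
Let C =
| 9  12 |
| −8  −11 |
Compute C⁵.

[[489, 732], [−488, −731]]

tr C = −2 and det C = −3, so the characteristic polynomial is λ² − (−2)λ + (−3) with roots 1 and −3.
Eigenvectors give P = [[3, −1], [−2, 1]] with P⁻¹ = [[1, 1], [2, 3]], and C = P·diag(1, −3)·P⁻¹.
Then C⁵ = P·diag(1, −243)·P⁻¹ = [[3, 243], [−2, −243]] · [[1, 1], [2, 3]] = [[489, 732], [−488, −731]].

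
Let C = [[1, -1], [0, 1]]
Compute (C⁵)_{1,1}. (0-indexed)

1

C = I + N where N = [[0, -1], [0, 0]] is strictly upper-triangular, so N² = 0.
(I + N)⁵ = I + 5·N = [[1, -5], [0, 1]].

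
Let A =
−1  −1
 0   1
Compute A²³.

[[−1, −1], [0, 1]]

A² = I (check: tr A = 0 and det A = −1), so A²³ = A since 23 is odd.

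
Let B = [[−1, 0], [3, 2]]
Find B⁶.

tr B = 1 and det B = −2, so the characteristic polynomial is λ² − (1)λ + (−2) with roots −1 and 2.
Eigenvectors give P = [[1, 0], [−1, 1]] with P⁻¹ = [[1, 0], [1, 1]], and B = P·diag(−1, 2)·P⁻¹.
Then B⁶ = P·diag(1, 64)·P⁻¹ = [[1, 0], [−1, 64]] · [[1, 0], [1, 1]] = [[1, 0], [63, 64]].

[[1, 0], [63, 64]]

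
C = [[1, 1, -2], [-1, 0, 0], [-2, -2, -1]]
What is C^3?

[[-1, 4, -8], [-4, -5, 0], [-8, -8, -9]]

C^2 = [[4, 5, 0], [-1, -1, 2], [2, 0, 5]]
C^3 = [[-1, 4, -8], [-4, -5, 0], [-8, -8, -9]]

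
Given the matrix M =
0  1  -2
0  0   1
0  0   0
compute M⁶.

[[0, 0, 0], [0, 0, 0], [0, 0, 0]]

M is strictly triangular, hence nilpotent: M³ = 0, so M⁶ = 0.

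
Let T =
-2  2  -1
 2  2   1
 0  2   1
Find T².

[[8, -2, 3], [0, 10, 1], [4, 6, 3]]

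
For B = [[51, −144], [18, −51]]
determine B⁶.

tr B = 0 and det B = −9, so the characteristic polynomial is λ² − (0)λ + (−9) with roots 3 and −3.
Eigenvectors give P = [[3, −8], [1, −3]] with P⁻¹ = [[3, −8], [1, −3]], and B = P·diag(3, −3)·P⁻¹.
Then B⁶ = P·diag(729, 729)·P⁻¹ = [[2187, −5832], [729, −2187]] · [[3, −8], [1, −3]] = [[729, 0], [0, 729]].

[[729, 0], [0, 729]]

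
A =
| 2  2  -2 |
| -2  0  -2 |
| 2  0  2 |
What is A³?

[[-40, -8, -24], [-8, -16, 24], [8, 16, -24]]

A² = [[-4, 4, -12], [-8, -4, 0], [8, 4, 0]]
A³ = [[-40, -8, -24], [-8, -16, 24], [8, 16, -24]]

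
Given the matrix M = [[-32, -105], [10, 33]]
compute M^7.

tr M = 1 and det M = -6, so the characteristic polynomial is λ² − (1)λ + (-6) with roots 3 and -2.
Eigenvectors give P = [[3, 7], [-1, -2]] with P⁻¹ = [[-2, -7], [1, 3]], and M = P·diag(3, -2)·P⁻¹.
Then M^7 = P·diag(2187, -128)·P⁻¹ = [[6561, -896], [-2187, 256]] · [[-2, -7], [1, 3]] = [[-14018, -48615], [4630, 16077]].

[[-14018, -48615], [4630, 16077]]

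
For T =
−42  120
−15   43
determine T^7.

[[−18648, 55560], [−6945, 20707]]

tr T = 1 and det T = −6, so the characteristic polynomial is λ² − (1)λ + (−6) with roots 3 and −2.
Eigenvectors give P = [[−8, 3], [−3, 1]] with P⁻¹ = [[1, −3], [3, −8]], and T = P·diag(3, −2)·P⁻¹.
Then T^7 = P·diag(2187, −128)·P⁻¹ = [[−17496, −384], [−6561, −128]] · [[1, −3], [3, −8]] = [[−18648, 55560], [−6945, 20707]].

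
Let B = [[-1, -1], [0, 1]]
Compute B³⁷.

[[-1, -1], [0, 1]]

B² = I (check: tr B = 0 and det B = -1), so B³⁷ = B since 37 is odd.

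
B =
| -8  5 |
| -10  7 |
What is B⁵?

tr B = -1 and det B = -6, so the characteristic polynomial is λ² − (-1)λ + (-6) with roots -3 and 2.
Eigenvectors give P = [[1, -1], [1, -2]] with P⁻¹ = [[2, -1], [1, -1]], and B = P·diag(-3, 2)·P⁻¹.
Then B⁵ = P·diag(-243, 32)·P⁻¹ = [[-243, -32], [-243, -64]] · [[2, -1], [1, -1]] = [[-518, 275], [-550, 307]].

[[-518, 275], [-550, 307]]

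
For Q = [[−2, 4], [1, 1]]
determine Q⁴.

[[68, −52], [−13, 29]]

Q² = [[8, −4], [−1, 5]]
Q³ = [[−20, 28], [7, 1]]
Q⁴ = [[68, −52], [−13, 29]]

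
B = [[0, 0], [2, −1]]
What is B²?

[[0, 0], [−2, 1]]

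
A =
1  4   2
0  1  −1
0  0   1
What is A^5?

[[1, 20, −30], [0, 1, −5], [0, 0, 1]]

A = I + N where N = [[0, 4, 2], [0, 0, −1], [0, 0, 0]] is strictly upper-triangular, so N^3 = 0.
(I + N)^5 = I + 5·N + 10·N^2 = [[1, 20, −30], [0, 1, −5], [0, 0, 1]].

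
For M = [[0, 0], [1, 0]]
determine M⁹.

M is strictly triangular, hence nilpotent: M² = 0, so M⁹ = 0.

[[0, 0], [0, 0]]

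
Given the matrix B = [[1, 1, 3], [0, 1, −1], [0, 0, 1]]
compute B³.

B = I + N where N = [[0, 1, 3], [0, 0, −1], [0, 0, 0]] is strictly upper-triangular, so N³ = 0.
(I + N)³ = I + 3·N + 3·N² = [[1, 3, 6], [0, 1, −3], [0, 0, 1]].

[[1, 3, 6], [0, 1, −3], [0, 0, 1]]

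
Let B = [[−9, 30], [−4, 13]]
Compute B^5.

tr B = 4 and det B = 3, so the characteristic polynomial is λ² − (4)λ + (3) with roots 3 and 1.
Eigenvectors give P = [[−5, 3], [−2, 1]] with P⁻¹ = [[1, −3], [2, −5]], and B = P·diag(3, 1)·P⁻¹.
Then B^5 = P·diag(243, 1)·P⁻¹ = [[−1215, 3], [−486, 1]] · [[1, −3], [2, −5]] = [[−1209, 3630], [−484, 1453]].

[[−1209, 3630], [−484, 1453]]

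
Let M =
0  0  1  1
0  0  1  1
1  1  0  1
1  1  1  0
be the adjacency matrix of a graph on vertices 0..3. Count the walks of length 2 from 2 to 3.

The number of length-2 walks from vertex 2 to vertex 3 is entry (2,3) of M², where M is the adjacency matrix.
M² = [[2, 2, 1, 1], [2, 2, 1, 1], [1, 1, 3, 2], [1, 1, 2, 3]]

2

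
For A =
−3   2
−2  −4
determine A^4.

A^2 = [[5, −14], [14, 12]]
A^3 = [[13, 66], [−66, −20]]
A^4 = [[−171, −238], [238, −52]]

[[−171, −238], [238, −52]]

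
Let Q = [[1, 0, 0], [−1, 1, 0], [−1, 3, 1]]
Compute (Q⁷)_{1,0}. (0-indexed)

−7

Q = I + N where N = [[0, 0, 0], [−1, 0, 0], [−1, 3, 0]] is strictly lower-triangular, so N³ = 0.
(I + N)⁷ = I + 7·N + 21·N² = [[1, 0, 0], [−7, 1, 0], [−70, 21, 1]].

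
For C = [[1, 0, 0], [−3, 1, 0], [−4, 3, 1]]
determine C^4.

C = I + N where N = [[0, 0, 0], [−3, 0, 0], [−4, 3, 0]] is strictly lower-triangular, so N^3 = 0.
(I + N)^4 = I + 4·N + 6·N^2 = [[1, 0, 0], [−12, 1, 0], [−70, 12, 1]].

[[1, 0, 0], [−12, 1, 0], [−70, 12, 1]]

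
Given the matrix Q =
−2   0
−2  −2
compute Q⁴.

[[16, 0], [64, 16]]

Q² = [[4, 0], [8, 4]]
Q³ = [[−8, 0], [−24, −8]]
Q⁴ = [[16, 0], [64, 16]]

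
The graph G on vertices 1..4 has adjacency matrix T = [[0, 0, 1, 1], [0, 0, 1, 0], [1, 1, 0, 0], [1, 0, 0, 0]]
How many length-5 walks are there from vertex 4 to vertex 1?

5

The number of length-5 walks from vertex 4 to vertex 1 is entry (4,1) of T⁵, where T is the adjacency matrix.
T² = [[2, 1, 0, 0], [1, 1, 0, 0], [0, 0, 2, 1], [0, 0, 1, 1]]
T³ = [[0, 0, 3, 2], [0, 0, 2, 1], [3, 2, 0, 0], [2, 1, 0, 0]]
T⁴ = [[5, 3, 0, 0], [3, 2, 0, 0], [0, 0, 5, 3], [0, 0, 3, 2]]
T⁵ = [[0, 0, 8, 5], [0, 0, 5, 3], [8, 5, 0, 0], [5, 3, 0, 0]]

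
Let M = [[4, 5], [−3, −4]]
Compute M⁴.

M² = I (check: tr M = 0 and det M = −1), so M⁴ = I since 4 is even.

[[1, 0], [0, 1]]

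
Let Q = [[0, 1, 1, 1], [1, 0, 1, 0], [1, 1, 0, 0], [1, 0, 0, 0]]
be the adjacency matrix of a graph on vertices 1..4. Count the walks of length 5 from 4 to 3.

The number of length-5 walks from vertex 4 to vertex 3 is entry (4,3) of Q⁵, where Q is the adjacency matrix.
Q² = [[3, 1, 1, 0], [1, 2, 1, 1], [1, 1, 2, 1], [0, 1, 1, 1]]
Q³ = [[2, 4, 4, 3], [4, 2, 3, 1], [4, 3, 2, 1], [3, 1, 1, 0]]
Q⁴ = [[11, 6, 6, 2], [6, 7, 6, 4], [6, 6, 7, 4], [2, 4, 4, 3]]
Q⁵ = [[14, 17, 17, 11], [17, 12, 13, 6], [17, 13, 12, 6], [11, 6, 6, 2]]

6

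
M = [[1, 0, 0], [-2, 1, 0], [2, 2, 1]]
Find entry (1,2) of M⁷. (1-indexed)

M = I + N where N = [[0, 0, 0], [-2, 0, 0], [2, 2, 0]] is strictly lower-triangular, so N³ = 0.
(I + N)⁷ = I + 7·N + 21·N² = [[1, 0, 0], [-14, 1, 0], [-70, 14, 1]].

0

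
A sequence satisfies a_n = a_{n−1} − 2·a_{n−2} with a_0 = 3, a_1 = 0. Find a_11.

66

With companion matrix A = [[1, −2], [1, 0]], [a_n, a_{n−1}]ᵀ = A·[a_{n−1}, a_{n−2}]ᵀ, so [a_11, a_10]ᵀ = A^10·[a_1, a_0]ᵀ.
A^10 = [[23, 22], [−11, 34]], giving [a_11, a_10]ᵀ = [[66], [102]].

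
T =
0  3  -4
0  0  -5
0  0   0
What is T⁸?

T is strictly triangular, hence nilpotent: T³ = 0, so T⁸ = 0.

[[0, 0, 0], [0, 0, 0], [0, 0, 0]]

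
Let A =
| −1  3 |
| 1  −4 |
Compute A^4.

A^2 = [[4, −15], [−5, 19]]
A^3 = [[−19, 72], [24, −91]]
A^4 = [[91, −345], [−115, 436]]

[[91, −345], [−115, 436]]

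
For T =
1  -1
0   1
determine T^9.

[[1, -9], [0, 1]]

T = I + N where N = [[0, -1], [0, 0]] is strictly upper-triangular, so N^2 = 0.
(I + N)^9 = I + 9·N = [[1, -9], [0, 1]].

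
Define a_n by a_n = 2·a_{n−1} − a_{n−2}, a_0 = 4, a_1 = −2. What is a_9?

With companion matrix Q = [[2, −1], [1, 0]], [a_n, a_{n−1}]ᵀ = Q·[a_{n−1}, a_{n−2}]ᵀ, so [a_9, a_8]ᵀ = Q⁸·[a_1, a_0]ᵀ.
Q⁸ = [[9, −8], [8, −7]], giving [a_9, a_8]ᵀ = [[−50], [−44]].

−50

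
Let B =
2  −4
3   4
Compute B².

[[−8, −24], [18, 4]]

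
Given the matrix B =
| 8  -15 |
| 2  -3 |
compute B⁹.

tr B = 5 and det B = 6, so the characteristic polynomial is λ² − (5)λ + (6) with roots 2 and 3.
Eigenvectors give P = [[-5, -3], [-2, -1]] with P⁻¹ = [[1, -3], [-2, 5]], and B = P·diag(2, 3)·P⁻¹.
Then B⁹ = P·diag(512, 19683)·P⁻¹ = [[-2560, -59049], [-1024, -19683]] · [[1, -3], [-2, 5]] = [[115538, -287565], [38342, -95343]].

[[115538, -287565], [38342, -95343]]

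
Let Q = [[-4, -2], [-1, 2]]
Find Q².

[[18, 4], [2, 6]]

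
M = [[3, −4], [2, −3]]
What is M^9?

[[3, −4], [2, −3]]

M² = I (check: tr M = 0 and det M = −1), so M^9 = M since 9 is odd.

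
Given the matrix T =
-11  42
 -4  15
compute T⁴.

tr T = 4 and det T = 3, so the characteristic polynomial is λ² − (4)λ + (3) with roots 3 and 1.
Eigenvectors give P = [[-3, 7], [-1, 2]] with P⁻¹ = [[2, -7], [1, -3]], and T = P·diag(3, 1)·P⁻¹.
Then T⁴ = P·diag(81, 1)·P⁻¹ = [[-243, 7], [-81, 2]] · [[2, -7], [1, -3]] = [[-479, 1680], [-160, 561]].

[[-479, 1680], [-160, 561]]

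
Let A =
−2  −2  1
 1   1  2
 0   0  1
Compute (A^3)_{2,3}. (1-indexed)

2

A^2 = [[2, 2, −5], [−1, −1, 5], [0, 0, 1]]
A^3 = [[−2, −2, 1], [1, 1, 2], [0, 0, 1]]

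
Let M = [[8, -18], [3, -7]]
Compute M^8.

tr M = 1 and det M = -2, so the characteristic polynomial is λ² − (1)λ + (-2) with roots -1 and 2.
Eigenvectors give P = [[2, 3], [1, 1]] with P⁻¹ = [[-1, 3], [1, -2]], and M = P·diag(-1, 2)·P⁻¹.
Then M^8 = P·diag(1, 256)·P⁻¹ = [[2, 768], [1, 256]] · [[-1, 3], [1, -2]] = [[766, -1530], [255, -509]].

[[766, -1530], [255, -509]]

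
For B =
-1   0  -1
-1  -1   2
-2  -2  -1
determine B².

[[3, 2, 2], [-2, -3, -3], [6, 4, -1]]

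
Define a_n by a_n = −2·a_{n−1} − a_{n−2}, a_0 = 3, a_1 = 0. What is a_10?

−27

With companion matrix Q = [[−2, −1], [1, 0]], [a_n, a_{n−1}]ᵀ = Q·[a_{n−1}, a_{n−2}]ᵀ, so [a_10, a_9]ᵀ = Q⁹·[a_1, a_0]ᵀ.
Q⁹ = [[−10, −9], [9, 8]], giving [a_10, a_9]ᵀ = [[−27], [24]].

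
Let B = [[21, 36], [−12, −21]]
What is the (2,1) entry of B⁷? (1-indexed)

−8748

tr B = 0 and det B = −9, so the characteristic polynomial is λ² − (0)λ + (−9) with roots 3 and −3.
Eigenvectors give P = [[2, −3], [−1, 2]] with P⁻¹ = [[2, 3], [1, 2]], and B = P·diag(3, −3)·P⁻¹.
Then B⁷ = P·diag(2187, −2187)·P⁻¹ = [[4374, 6561], [−2187, −4374]] · [[2, 3], [1, 2]] = [[15309, 26244], [−8748, −15309]].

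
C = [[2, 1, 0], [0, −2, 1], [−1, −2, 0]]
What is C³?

C² = [[4, 0, 1], [−1, 2, −2], [−2, 3, −2]]
C³ = [[7, 2, 0], [0, −1, 2], [−2, −4, 3]]

[[7, 2, 0], [0, −1, 2], [−2, −4, 3]]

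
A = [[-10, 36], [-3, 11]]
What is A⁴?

tr A = 1 and det A = -2, so the characteristic polynomial is λ² − (1)λ + (-2) with roots 2 and -1.
Eigenvectors give P = [[3, 4], [1, 1]] with P⁻¹ = [[-1, 4], [1, -3]], and A = P·diag(2, -1)·P⁻¹.
Then A⁴ = P·diag(16, 1)·P⁻¹ = [[48, 4], [16, 1]] · [[-1, 4], [1, -3]] = [[-44, 180], [-15, 61]].

[[-44, 180], [-15, 61]]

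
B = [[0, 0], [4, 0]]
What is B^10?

B is strictly triangular, hence nilpotent: B^2 = 0, so B^10 = 0.

[[0, 0], [0, 0]]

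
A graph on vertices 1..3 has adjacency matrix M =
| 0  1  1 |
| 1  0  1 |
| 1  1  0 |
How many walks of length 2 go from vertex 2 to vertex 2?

2

The number of length-2 walks from vertex 2 to vertex 2 is entry (2,2) of M^2, where M is the adjacency matrix.
M^2 = [[2, 1, 1], [1, 2, 1], [1, 1, 2]]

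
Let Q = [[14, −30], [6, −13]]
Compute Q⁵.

tr Q = 1 and det Q = −2, so the characteristic polynomial is λ² − (1)λ + (−2) with roots 2 and −1.
Eigenvectors give P = [[−5, −2], [−2, −1]] with P⁻¹ = [[−1, 2], [2, −5]], and Q = P·diag(2, −1)·P⁻¹.
Then Q⁵ = P·diag(32, −1)·P⁻¹ = [[−160, 2], [−64, 1]] · [[−1, 2], [2, −5]] = [[164, −330], [66, −133]].

[[164, −330], [66, −133]]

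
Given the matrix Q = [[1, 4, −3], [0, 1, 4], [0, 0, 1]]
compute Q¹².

[[1, 48, 1020], [0, 1, 48], [0, 0, 1]]

Q = I + N where N = [[0, 4, −3], [0, 0, 4], [0, 0, 0]] is strictly upper-triangular, so N³ = 0.
(I + N)¹² = I + 12·N + 66·N² = [[1, 48, 1020], [0, 1, 48], [0, 0, 1]].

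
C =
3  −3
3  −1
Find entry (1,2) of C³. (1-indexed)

6

C² = [[0, −6], [6, −8]]
C³ = [[−18, 6], [−6, −10]]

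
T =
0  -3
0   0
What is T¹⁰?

T is strictly triangular, hence nilpotent: T² = 0, so T¹⁰ = 0.

[[0, 0], [0, 0]]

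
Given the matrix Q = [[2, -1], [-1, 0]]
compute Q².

[[5, -2], [-2, 1]]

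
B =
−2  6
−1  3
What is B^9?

B² = B (a projection; rank 1, trace 1), so B^9 = B.

[[−2, 6], [−1, 3]]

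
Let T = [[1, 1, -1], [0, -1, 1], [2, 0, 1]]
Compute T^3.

[[-3, -1, 0], [2, 1, -1], [2, 2, -3]]

T^2 = [[-1, 0, -1], [2, 1, 0], [4, 2, -1]]
T^3 = [[-3, -1, 0], [2, 1, -1], [2, 2, -3]]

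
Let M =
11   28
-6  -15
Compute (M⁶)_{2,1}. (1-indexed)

2184

tr M = -4 and det M = 3, so the characteristic polynomial is λ² − (-4)λ + (3) with roots -1 and -3.
Eigenvectors give P = [[7, -2], [-3, 1]] with P⁻¹ = [[1, 2], [3, 7]], and M = P·diag(-1, -3)·P⁻¹.
Then M⁶ = P·diag(1, 729)·P⁻¹ = [[7, -1458], [-3, 729]] · [[1, 2], [3, 7]] = [[-4367, -10192], [2184, 5097]].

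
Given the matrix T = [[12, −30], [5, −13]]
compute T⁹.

tr T = −1 and det T = −6, so the characteristic polynomial is λ² − (−1)λ + (−6) with roots −3 and 2.
Eigenvectors give P = [[−2, 3], [−1, 1]] with P⁻¹ = [[1, −3], [1, −2]], and T = P·diag(−3, 2)·P⁻¹.
Then T⁹ = P·diag(−19683, 512)·P⁻¹ = [[39366, 1536], [19683, 512]] · [[1, −3], [1, −2]] = [[40902, −121170], [20195, −60073]].

[[40902, −121170], [20195, −60073]]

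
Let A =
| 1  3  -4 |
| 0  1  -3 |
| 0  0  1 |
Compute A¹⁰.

[[1, 30, -445], [0, 1, -30], [0, 0, 1]]

A = I + N where N = [[0, 3, -4], [0, 0, -3], [0, 0, 0]] is strictly upper-triangular, so N³ = 0.
(I + N)¹⁰ = I + 10·N + 45·N² = [[1, 30, -445], [0, 1, -30], [0, 0, 1]].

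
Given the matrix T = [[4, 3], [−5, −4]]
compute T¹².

T² = I (check: tr T = 0 and det T = −1), so T¹² = I since 12 is even.

[[1, 0], [0, 1]]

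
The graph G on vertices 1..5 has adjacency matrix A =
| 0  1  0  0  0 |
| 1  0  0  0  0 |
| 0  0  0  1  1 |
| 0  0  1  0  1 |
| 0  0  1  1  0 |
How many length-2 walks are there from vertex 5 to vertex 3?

The number of length-2 walks from vertex 5 to vertex 3 is entry (5,3) of A^2, where A is the adjacency matrix.
A^2 = [[1, 0, 0, 0, 0], [0, 1, 0, 0, 0], [0, 0, 2, 1, 1], [0, 0, 1, 2, 1], [0, 0, 1, 1, 2]]

1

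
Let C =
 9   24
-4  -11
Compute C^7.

tr C = -2 and det C = -3, so the characteristic polynomial is λ² − (-2)λ + (-3) with roots 1 and -3.
Eigenvectors give P = [[-3, -2], [1, 1]] with P⁻¹ = [[-1, -2], [1, 3]], and C = P·diag(1, -3)·P⁻¹.
Then C^7 = P·diag(1, -2187)·P⁻¹ = [[-3, 4374], [1, -2187]] · [[-1, -2], [1, 3]] = [[4377, 13128], [-2188, -6563]].

[[4377, 13128], [-2188, -6563]]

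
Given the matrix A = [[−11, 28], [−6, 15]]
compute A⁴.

[[−479, 1120], [−240, 561]]

tr A = 4 and det A = 3, so the characteristic polynomial is λ² − (4)λ + (3) with roots 3 and 1.
Eigenvectors give P = [[2, 7], [1, 3]] with P⁻¹ = [[−3, 7], [1, −2]], and A = P·diag(3, 1)·P⁻¹.
Then A⁴ = P·diag(81, 1)·P⁻¹ = [[162, 7], [81, 3]] · [[−3, 7], [1, −2]] = [[−479, 1120], [−240, 561]].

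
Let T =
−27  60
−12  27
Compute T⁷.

tr T = 0 and det T = −9, so the characteristic polynomial is λ² − (0)λ + (−9) with roots −3 and 3.
Eigenvectors give P = [[5, 2], [2, 1]] with P⁻¹ = [[1, −2], [−2, 5]], and T = P·diag(−3, 3)·P⁻¹.
Then T⁷ = P·diag(−2187, 2187)·P⁻¹ = [[−10935, 4374], [−4374, 2187]] · [[1, −2], [−2, 5]] = [[−19683, 43740], [−8748, 19683]].

[[−19683, 43740], [−8748, 19683]]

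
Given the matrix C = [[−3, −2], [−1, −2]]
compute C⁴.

C² = [[11, 10], [5, 6]]
C³ = [[−43, −42], [−21, −22]]
C⁴ = [[171, 170], [85, 86]]

[[171, 170], [85, 86]]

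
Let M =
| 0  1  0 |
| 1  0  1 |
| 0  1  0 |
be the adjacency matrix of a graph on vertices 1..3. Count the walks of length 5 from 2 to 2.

The number of length-5 walks from vertex 2 to vertex 2 is entry (2,2) of M⁵, where M is the adjacency matrix.
M² = [[1, 0, 1], [0, 2, 0], [1, 0, 1]]
M³ = [[0, 2, 0], [2, 0, 2], [0, 2, 0]]
M⁴ = [[2, 0, 2], [0, 4, 0], [2, 0, 2]]
M⁵ = [[0, 4, 0], [4, 0, 4], [0, 4, 0]]

0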